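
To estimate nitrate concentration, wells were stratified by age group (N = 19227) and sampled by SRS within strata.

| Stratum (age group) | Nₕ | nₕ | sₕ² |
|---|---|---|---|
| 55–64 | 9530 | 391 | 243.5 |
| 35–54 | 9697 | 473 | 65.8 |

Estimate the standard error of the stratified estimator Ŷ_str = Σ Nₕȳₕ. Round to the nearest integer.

8166

Var(Ŷ_str) = Σₕ Nₕ²(1 − fₕ)sₕ²/nₕ.
55–64: 9530²·(1 − 391/9530)·243.5/391 = 5.4239264 × 10^7.
35–54: 9697²·(1 − 473/9697)·65.8/473 = 1.2442895 × 10^7.
Sum = 6.6682159 × 10^7.
SE = √(6.6682159 × 10^7) = 8166.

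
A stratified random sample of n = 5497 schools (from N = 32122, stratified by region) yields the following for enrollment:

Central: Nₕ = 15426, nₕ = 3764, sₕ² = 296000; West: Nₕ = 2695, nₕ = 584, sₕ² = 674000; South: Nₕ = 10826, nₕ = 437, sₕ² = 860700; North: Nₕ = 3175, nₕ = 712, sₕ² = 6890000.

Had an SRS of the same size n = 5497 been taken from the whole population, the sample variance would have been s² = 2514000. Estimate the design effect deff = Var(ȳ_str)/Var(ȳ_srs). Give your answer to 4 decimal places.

Var(ȳ_str) = Σ Wₕ²(1−fₕ)sₕ²/nₕ with Wₕ = Nₕ/32122:
  Central: (15426/32122)²·(1−3764/15426)·296000/3764 = 13.710816
  West: (2695/32122)²·(1−584/2695)·674000/584 = 6.3633952
  South: (10826/32122)²·(1−437/10826)·860700/437 = 214.68761
  North: (3175/32122)²·(1−712/3175)·6890000/712 = 73.340221
  → Var(ȳ_str) = 308.10204.
Var(ȳ_srs) = (1 − 5497/32122)·2514000/5497 = 379.07625.
deff = 308.10204 / 379.07625 = 0.8128.

0.8128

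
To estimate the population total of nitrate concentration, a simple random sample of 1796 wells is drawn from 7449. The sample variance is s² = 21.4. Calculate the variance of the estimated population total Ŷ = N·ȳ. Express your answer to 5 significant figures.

Var(Ŷ) = N²·Var(ȳ) = N²·(1 − n/N)·s²/n.
f = 1796/7449 = 0.24110619; Var(ȳ) = 0.75889381·21.4/1796 = 0.0090424986.
Var(Ŷ) = 7449² · 0.0090424986 = 501746.55.

501750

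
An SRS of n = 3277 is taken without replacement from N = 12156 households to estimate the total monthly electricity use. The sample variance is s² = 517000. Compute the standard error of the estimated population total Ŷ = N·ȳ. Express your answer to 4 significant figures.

130500

Var(Ŷ) = N²·Var(ȳ) = N²·(1 − n/N)·s²/n.
f = 3277/12156 = 0.26957881; Var(ȳ) = 0.73042119·517000/3277 = 115.23581.
Var(Ŷ) = 12156² · 115.23581 = 1.7028204 × 10^10.
SE(Ŷ) = √(1.7028204 × 10^10) = 130500.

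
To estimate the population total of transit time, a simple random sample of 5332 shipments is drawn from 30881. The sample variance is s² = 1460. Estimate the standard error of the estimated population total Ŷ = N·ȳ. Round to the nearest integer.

14698

Var(Ŷ) = N²·Var(ȳ) = N²·(1 − n/N)·s²/n.
f = 5332/30881 = 0.17266280; Var(ȳ) = 0.82733720·1460/5332 = 0.22654019.
Var(Ŷ) = 30881² · 0.22654019 = 2.1603692 × 10^8.
SE(Ŷ) = √(2.1603692 × 10^8) = 14698.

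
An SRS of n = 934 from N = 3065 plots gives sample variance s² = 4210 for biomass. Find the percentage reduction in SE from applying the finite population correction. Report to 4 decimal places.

16.6172

f = n/N = 934/3065 = 0.30473083.
SE_no-fpc = √(s²/n) = 2.1230861; SE_fpc = √((1−f)s²/n) = 1.7702887.
Ratio = √(1−f) = 0.83382802. Reduction = 100·(1 − 0.83382802) = 16.6172%.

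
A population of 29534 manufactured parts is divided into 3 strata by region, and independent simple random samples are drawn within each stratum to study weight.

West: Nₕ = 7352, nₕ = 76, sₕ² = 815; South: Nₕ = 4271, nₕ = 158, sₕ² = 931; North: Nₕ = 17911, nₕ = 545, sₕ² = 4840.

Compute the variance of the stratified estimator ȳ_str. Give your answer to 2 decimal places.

3.94

Var(ȳ_str) = Σₕ Wₕ²(1 − fₕ)sₕ²/nₕ with Wₕ = Nₕ/N, N = 29534.
West: Wₕ = 0.24893343; term = 0.24893343²·(1 − 0.01033732)·815/76 = 0.6576543.
South: Wₕ = 0.14461299; term = 0.14461299²·(1 − 0.03699368)·931/158 = 0.11866874.
North: Wₕ = 0.60645358; term = 0.60645358²·(1 − 0.03042823)·4840/545 = 3.1668242.
Sum = 3.9431472.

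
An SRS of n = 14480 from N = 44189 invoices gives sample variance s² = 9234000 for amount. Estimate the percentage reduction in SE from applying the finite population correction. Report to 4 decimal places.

f = n/N = 14480/44189 = 0.32768336.
SE_no-fpc = √(s²/n) = 25.252865; SE_fpc = √((1−f)s²/n) = 20.706066.
Ratio = √(1−f) = 0.81994917. Reduction = 100·(1 − 0.81994917) = 18.0051%.

18.0051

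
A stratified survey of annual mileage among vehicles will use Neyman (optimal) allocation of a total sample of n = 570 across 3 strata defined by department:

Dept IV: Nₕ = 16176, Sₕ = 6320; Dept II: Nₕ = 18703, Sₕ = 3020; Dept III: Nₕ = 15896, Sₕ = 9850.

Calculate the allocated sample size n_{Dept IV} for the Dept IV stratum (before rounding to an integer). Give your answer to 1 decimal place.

Neyman allocation: nₕ = n·NₕSₕ / Σⱼ NⱼSⱼ.
Σ NⱼSⱼ = 16176·6320 + 18703·3020 + 15896·9850 = 3.1529098 × 10^8.
n_{Dept IV} = 570·16176·6320 / (3.1529098 × 10^8) = 184.8.

184.8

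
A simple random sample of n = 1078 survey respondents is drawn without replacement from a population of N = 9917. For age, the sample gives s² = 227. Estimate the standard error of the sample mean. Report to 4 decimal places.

Under SRS without replacement, Var(ȳ) = (1 − f)·s²/n with f = n/N = 1078/9917 = 0.10870223.
Var(ȳ) = (1 − 0.10870223)·227/1078 = 0.89129777·0.21057514 = 0.18768515.
SE(ȳ) = √(0.18768515) = 0.4332.

0.4332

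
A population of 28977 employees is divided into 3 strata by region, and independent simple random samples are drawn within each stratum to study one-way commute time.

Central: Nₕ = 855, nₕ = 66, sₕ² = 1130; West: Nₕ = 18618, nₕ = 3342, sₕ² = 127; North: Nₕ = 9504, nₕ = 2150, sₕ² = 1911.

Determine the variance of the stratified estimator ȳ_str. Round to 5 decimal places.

Var(ȳ_str) = Σₕ Wₕ²(1 − fₕ)sₕ²/nₕ with Wₕ = Nₕ/N, N = 28977.
Central: Wₕ = 0.02950616; term = 0.02950616²·(1 − 0.07719298)·1130/66 = 0.013755323.
West: Wₕ = 0.64250958; term = 0.64250958²·(1 − 0.17950371)·127/3342 = 0.012871617.
North: Wₕ = 0.32798426; term = 0.32798426²·(1 − 0.22622054)·1911/2150 = 0.0739853.
Sum = 0.10061224.

0.10061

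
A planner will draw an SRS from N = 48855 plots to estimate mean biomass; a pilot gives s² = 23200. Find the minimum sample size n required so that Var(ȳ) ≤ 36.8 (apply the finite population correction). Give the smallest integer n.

623

Without fpc, n₀ = s²/D = 23200/36.8 = 630.4348.
With fpc, (1 − n/N)·s²/n ≤ D requires n ≥ n₀/(1 + n₀/N) = 630.4348/(1 + 630.4348/48855) = 622.4032.
Rounding up, n = 623.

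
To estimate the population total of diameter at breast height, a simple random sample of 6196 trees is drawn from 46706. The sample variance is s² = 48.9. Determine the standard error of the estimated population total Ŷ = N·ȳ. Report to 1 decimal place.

3864.3

Var(Ŷ) = N²·Var(ȳ) = N²·(1 − n/N)·s²/n.
f = 6196/46706 = 0.13265962; Var(ȳ) = 0.86734038·48.9/6196 = 0.0068452138.
Var(Ŷ) = 46706² · 0.0068452138 = 1.4932495 × 10^7.
SE(Ŷ) = √(1.4932495 × 10^7) = 3864.3.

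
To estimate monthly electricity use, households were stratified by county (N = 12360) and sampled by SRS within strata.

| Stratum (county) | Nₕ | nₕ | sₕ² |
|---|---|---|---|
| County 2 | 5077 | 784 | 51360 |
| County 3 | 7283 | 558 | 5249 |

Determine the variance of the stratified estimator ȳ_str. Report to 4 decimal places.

12.3621

Var(ȳ_str) = Σₕ Wₕ²(1 − fₕ)sₕ²/nₕ with Wₕ = Nₕ/N, N = 12360.
County 2: Wₕ = 0.41076052; term = 0.41076052²·(1 − 0.15442190)·51360/784 = 9.3463074.
County 3: Wₕ = 0.58923948; term = 0.58923948²·(1 − 0.07661678)·5249/558 = 3.0158382.
Sum = 12.362146.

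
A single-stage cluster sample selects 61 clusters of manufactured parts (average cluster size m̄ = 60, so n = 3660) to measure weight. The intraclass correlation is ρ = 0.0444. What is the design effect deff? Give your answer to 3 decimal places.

deff = 1 + (60 − 1)·0.0444 = 1 + 2.6196 = 3.6196.

3.620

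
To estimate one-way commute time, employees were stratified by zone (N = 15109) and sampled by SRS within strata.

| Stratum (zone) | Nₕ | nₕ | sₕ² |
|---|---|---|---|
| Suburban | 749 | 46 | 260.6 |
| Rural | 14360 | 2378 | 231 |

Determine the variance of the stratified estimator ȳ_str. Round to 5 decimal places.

0.08628

Var(ȳ_str) = Σₕ Wₕ²(1 − fₕ)sₕ²/nₕ with Wₕ = Nₕ/N, N = 15109.
Suburban: Wₕ = 0.04957310; term = 0.04957310²·(1 − 0.06141522)·260.6/46 = 0.013067192.
Rural: Wₕ = 0.95042690; term = 0.95042690²·(1 − 0.16559889)·231/2378 = 0.073217086.
Sum = 0.086284278.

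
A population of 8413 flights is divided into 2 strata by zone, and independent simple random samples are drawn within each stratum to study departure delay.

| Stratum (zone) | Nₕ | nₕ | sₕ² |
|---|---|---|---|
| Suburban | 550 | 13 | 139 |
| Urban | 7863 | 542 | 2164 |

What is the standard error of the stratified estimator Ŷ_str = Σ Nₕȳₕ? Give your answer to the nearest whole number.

Var(Ŷ_str) = Σₕ Nₕ²(1 − fₕ)sₕ²/nₕ.
Suburban: 550²·(1 − 13/550)·139/13 = 3.1579731 × 10^6.
Urban: 7863²·(1 − 542/7863)·2164/542 = 2.2983526 × 10^8.
Sum = 2.3299323 × 10^8.
SE = √(2.3299323 × 10^8) = 15264.

15264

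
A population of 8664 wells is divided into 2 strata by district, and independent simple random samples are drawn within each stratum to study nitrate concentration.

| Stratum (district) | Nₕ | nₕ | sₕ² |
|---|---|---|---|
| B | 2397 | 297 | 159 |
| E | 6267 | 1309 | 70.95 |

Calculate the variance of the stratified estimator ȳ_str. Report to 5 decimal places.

0.05834

Var(ȳ_str) = Σₕ Wₕ²(1 − fₕ)sₕ²/nₕ with Wₕ = Nₕ/N, N = 8664.
B: Wₕ = 0.27666205; term = 0.27666205²·(1 − 0.12390488)·159/297 = 0.035899725.
E: Wₕ = 0.72333795; term = 0.72333795²·(1 − 0.20887187)·70.95/1309 = 0.022435827.
Sum = 0.058335552.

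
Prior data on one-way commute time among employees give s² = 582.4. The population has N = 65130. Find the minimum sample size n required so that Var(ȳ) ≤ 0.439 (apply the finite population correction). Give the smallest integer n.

1301

Without fpc, n₀ = s²/D = 582.4/0.439 = 1326.6515.
With fpc, (1 − n/N)·s²/n ≤ D requires n ≥ n₀/(1 + n₀/N) = 1326.6515/(1 + 1326.6515/65130) = 1300.1680.
Rounding up, n = 1301.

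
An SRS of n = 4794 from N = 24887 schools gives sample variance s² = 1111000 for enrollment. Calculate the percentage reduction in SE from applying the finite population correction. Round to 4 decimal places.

10.1463

f = n/N = 4794/24887 = 0.19263069.
SE_no-fpc = √(s²/n) = 15.223272; SE_fpc = √((1−f)s²/n) = 13.678678.
Ratio = √(1−f) = 0.89853732. Reduction = 100·(1 − 0.89853732) = 10.1463%.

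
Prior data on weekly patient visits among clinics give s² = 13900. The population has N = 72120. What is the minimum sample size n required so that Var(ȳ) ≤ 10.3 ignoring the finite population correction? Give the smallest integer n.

1350

Without fpc, n₀ = s²/D = 13900/10.3 = 1349.5146.
Rounding up, n = 1350.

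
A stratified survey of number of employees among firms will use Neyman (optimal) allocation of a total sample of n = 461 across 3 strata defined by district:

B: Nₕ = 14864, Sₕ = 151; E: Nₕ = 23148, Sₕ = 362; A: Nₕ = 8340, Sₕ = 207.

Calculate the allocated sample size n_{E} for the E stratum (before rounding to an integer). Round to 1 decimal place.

312.8

Neyman allocation: nₕ = n·NₕSₕ / Σⱼ NⱼSⱼ.
Σ NⱼSⱼ = 14864·151 + 23148·362 + 8340·207 = 1.235042 × 10^7.
n_{E} = 461·23148·362 / (1.235042 × 10^7) = 312.8.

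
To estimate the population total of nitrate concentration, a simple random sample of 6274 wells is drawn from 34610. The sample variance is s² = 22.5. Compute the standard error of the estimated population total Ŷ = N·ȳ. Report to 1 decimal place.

1875.4

Var(Ŷ) = N²·Var(ȳ) = N²·(1 − n/N)·s²/n.
f = 6274/34610 = 0.18127709; Var(ȳ) = 0.81872291·22.5/6274 = 0.0029361278.
Var(Ŷ) = 34610² · 0.0029361278 = 3.5170469 × 10^6.
SE(Ŷ) = √(3.5170469 × 10^6) = 1875.4.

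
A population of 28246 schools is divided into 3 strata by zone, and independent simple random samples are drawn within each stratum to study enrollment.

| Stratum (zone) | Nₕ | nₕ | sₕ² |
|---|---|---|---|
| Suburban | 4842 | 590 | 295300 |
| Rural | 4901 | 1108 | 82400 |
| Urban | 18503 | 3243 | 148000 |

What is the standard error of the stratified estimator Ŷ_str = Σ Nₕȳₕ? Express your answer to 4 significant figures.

Var(Ŷ_str) = Σₕ Nₕ²(1 − fₕ)sₕ²/nₕ.
Suburban: 4842²·(1 − 590/4842)·295300/590 = 1.0304561 × 10^10.
Rural: 4901²·(1 − 1108/4901)·82400/1108 = 1.3824677 × 10^9.
Urban: 18503²·(1 − 3243/18503)·148000/3243 = 1.2885802 × 10^10.
Sum = 2.4572831 × 10^10.
SE = √(2.4572831 × 10^10) = 156800.

156800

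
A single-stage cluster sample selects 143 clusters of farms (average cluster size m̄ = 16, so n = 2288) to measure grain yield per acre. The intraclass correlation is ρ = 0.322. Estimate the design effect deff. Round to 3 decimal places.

5.830

deff = 1 + (16 − 1)·0.322 = 1 + 4.83 = 5.83.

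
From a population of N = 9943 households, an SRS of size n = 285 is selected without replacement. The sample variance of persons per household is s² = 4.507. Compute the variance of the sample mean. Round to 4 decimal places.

Under SRS without replacement, Var(ȳ) = (1 − f)·s²/n with f = n/N = 285/9943 = 0.02866338.
Var(ȳ) = (1 − 0.02866338)·4.507/285 = 0.97133662·0.015814035 = 0.015360751.

0.0154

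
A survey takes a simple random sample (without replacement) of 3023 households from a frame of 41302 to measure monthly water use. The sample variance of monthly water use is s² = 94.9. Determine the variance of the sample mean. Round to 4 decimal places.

Under SRS without replacement, Var(ȳ) = (1 − f)·s²/n with f = n/N = 3023/41302 = 0.07319258.
Var(ȳ) = (1 − 0.07319258)·94.9/3023 = 0.92680742·0.031392656 = 0.029094947.

0.0291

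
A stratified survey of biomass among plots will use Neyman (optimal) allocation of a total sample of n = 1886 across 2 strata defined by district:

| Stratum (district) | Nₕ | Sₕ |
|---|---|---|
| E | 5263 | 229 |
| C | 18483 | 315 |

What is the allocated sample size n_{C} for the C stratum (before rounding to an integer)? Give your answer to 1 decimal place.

Neyman allocation: nₕ = n·NₕSₕ / Σⱼ NⱼSⱼ.
Σ NⱼSⱼ = 5263·229 + 18483·315 = 7.027372 × 10^6.
n_{C} = 1886·18483·315 / (7.027372 × 10^6) = 1562.5.

1562.5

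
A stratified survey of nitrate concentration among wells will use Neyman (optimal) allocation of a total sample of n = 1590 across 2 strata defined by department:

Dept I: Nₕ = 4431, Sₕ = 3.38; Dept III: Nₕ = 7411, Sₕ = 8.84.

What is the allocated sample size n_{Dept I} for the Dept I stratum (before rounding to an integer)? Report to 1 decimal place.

295.9

Neyman allocation: nₕ = n·NₕSₕ / Σⱼ NⱼSⱼ.
Σ NⱼSⱼ = 4431·3.38 + 7411·8.84 = 80490.02.
n_{Dept I} = 1590·4431·3.38 / 80490.02 = 295.9.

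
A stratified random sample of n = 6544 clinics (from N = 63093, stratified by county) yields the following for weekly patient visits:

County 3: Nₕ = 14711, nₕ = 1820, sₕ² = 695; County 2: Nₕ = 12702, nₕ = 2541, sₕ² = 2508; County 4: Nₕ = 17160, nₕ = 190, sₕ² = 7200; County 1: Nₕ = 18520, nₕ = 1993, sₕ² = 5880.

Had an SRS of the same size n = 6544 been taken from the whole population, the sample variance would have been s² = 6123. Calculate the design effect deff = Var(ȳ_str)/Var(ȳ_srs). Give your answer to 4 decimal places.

Var(ȳ_str) = Σ Wₕ²(1−fₕ)sₕ²/nₕ with Wₕ = Nₕ/63093:
  County 3: (14711/63093)²·(1−1820/14711)·695/1820 = 0.018191976
  County 2: (12702/63093)²·(1−2541/12702)·2508/2541 = 0.032001407
  County 4: (17160/63093)²·(1−190/17160)·7200/190 = 2.7721432
  County 1: (18520/63093)²·(1−1993/18520)·5880/1993 = 0.22685204
  → Var(ȳ_str) = 3.0491886.
Var(ȳ_srs) = (1 − 6544/63093)·6123/6544 = 0.83861904.
deff = 3.0491886 / 0.83861904 = 3.6360.

3.6360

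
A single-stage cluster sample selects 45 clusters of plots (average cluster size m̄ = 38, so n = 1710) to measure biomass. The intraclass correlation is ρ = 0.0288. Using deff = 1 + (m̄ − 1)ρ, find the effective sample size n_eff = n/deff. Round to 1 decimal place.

827.8

deff = 1 + (38 − 1)·0.0288 = 1 + 1.0656 = 2.0656.
n_eff = 1710 / 2.0656 = 827.8.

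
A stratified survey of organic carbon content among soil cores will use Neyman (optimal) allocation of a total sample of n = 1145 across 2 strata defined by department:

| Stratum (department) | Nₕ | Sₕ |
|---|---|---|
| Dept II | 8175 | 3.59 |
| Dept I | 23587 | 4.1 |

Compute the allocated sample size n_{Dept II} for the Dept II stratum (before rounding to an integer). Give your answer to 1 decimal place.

Neyman allocation: nₕ = n·NₕSₕ / Σⱼ NⱼSⱼ.
Σ NⱼSⱼ = 8175·3.59 + 23587·4.1 = 126054.95.
n_{Dept II} = 1145·8175·3.59 / 126054.95 = 266.6.

266.6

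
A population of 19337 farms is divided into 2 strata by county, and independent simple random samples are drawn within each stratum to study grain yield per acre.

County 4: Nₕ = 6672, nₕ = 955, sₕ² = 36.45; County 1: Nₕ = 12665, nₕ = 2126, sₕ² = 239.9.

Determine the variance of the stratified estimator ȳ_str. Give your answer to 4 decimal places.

Var(ȳ_str) = Σₕ Wₕ²(1 − fₕ)sₕ²/nₕ with Wₕ = Nₕ/N, N = 19337.
County 4: Wₕ = 0.34503801; term = 0.34503801²·(1 − 0.14313549)·36.45/955 = 0.0038935002.
County 1: Wₕ = 0.65496199; term = 0.65496199²·(1 − 0.16786419)·239.9/2126 = 0.040280365.
Sum = 0.044173865.

0.0442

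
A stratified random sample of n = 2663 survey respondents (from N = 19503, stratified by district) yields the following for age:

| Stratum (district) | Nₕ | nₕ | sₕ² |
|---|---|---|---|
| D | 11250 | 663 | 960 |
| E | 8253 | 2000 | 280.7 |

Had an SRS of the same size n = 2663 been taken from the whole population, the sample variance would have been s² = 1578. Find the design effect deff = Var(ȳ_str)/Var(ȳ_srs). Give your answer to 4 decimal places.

Var(ȳ_str) = Σ Wₕ²(1−fₕ)sₕ²/nₕ with Wₕ = Nₕ/19503:
  D: (11250/19503)²·(1−663/11250)·960/663 = 0.45339873
  E: (8253/19503)²·(1−2000/8253)·280.7/2000 = 0.019041881
  → Var(ȳ_str) = 0.47244061.
Var(ȳ_srs) = (1 − 2663/19503)·1578/2663 = 0.51165415.
deff = 0.47244061 / 0.51165415 = 0.9234.

0.9234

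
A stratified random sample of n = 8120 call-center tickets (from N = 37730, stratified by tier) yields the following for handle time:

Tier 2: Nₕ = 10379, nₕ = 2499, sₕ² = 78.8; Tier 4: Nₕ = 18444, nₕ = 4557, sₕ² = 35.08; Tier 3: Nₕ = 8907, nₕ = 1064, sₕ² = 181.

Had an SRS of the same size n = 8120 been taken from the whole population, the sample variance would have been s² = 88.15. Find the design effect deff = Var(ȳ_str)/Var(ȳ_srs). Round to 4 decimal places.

1.3551

Var(ȳ_str) = Σ Wₕ²(1−fₕ)sₕ²/nₕ with Wₕ = Nₕ/37730:
  Tier 2: (10379/37730)²·(1−2499/10379)·78.8/2499 = 0.0018116241
  Tier 4: (18444/37730)²·(1−4557/18444)·35.08/4557 = 0.0013850661
  Tier 3: (8907/37730)²·(1−1064/8907)·181/1064 = 0.0083478955
  → Var(ȳ_str) = 0.011544586.
Var(ȳ_srs) = (1 − 8120/37730)·88.15/8120 = 0.0085195742.
deff = 0.011544586 / 0.0085195742 = 1.3551.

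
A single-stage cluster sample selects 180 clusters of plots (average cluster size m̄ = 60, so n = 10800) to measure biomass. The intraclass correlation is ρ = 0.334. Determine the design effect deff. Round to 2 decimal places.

deff = 1 + (60 − 1)·0.334 = 1 + 19.706 = 20.706.

20.71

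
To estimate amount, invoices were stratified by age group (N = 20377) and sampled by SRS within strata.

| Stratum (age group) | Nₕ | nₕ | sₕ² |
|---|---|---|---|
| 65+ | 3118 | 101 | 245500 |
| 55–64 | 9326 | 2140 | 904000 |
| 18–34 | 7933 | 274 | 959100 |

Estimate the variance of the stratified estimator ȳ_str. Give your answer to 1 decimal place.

635.5

Var(ȳ_str) = Σₕ Wₕ²(1 − fₕ)sₕ²/nₕ with Wₕ = Nₕ/N, N = 20377.
65+: Wₕ = 0.15301565; term = 0.15301565²·(1 − 0.03239256)·245500/101 = 55.068222.
55–64: Wₕ = 0.45767287; term = 0.45767287²·(1 − 0.22946601)·904000/2140 = 68.179968.
18–34: Wₕ = 0.38931148; term = 0.38931148²·(1 − 0.03453927)·959100/274 = 512.20329.
Sum = 635.45148.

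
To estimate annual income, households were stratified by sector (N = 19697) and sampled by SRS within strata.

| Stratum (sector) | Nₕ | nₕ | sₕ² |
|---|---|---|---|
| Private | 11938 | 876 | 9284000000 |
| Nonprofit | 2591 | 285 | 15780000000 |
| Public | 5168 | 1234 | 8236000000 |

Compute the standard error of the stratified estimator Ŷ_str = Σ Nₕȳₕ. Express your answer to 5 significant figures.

Var(Ŷ_str) = Σₕ Nₕ²(1 − fₕ)sₕ²/nₕ.
Private: 11938²·(1 − 876/11938)·9284000000/876 = 1.3995753 × 10^15.
Nonprofit: 2591²·(1 − 285/2591)·15780000000/285 = 3.3081779 × 10^14.
Public: 5168²·(1 − 1234/5168)·8236000000/1234 = 1.3569319 × 10^14.
Sum = 1.8660863 × 10^15.
SE = √(1.8660863 × 10^15) = 4.3198 × 10^7.

4.3198 × 10^7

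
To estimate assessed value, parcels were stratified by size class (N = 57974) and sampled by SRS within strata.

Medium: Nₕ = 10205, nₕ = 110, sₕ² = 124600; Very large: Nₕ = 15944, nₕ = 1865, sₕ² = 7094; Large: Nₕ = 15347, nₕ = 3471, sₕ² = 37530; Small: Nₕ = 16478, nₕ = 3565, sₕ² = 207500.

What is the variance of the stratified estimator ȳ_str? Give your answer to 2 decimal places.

39.25

Var(ȳ_str) = Σₕ Wₕ²(1 − fₕ)sₕ²/nₕ with Wₕ = Nₕ/N, N = 57974.
Medium: Wₕ = 0.17602718; term = 0.17602718²·(1 − 0.01077903)·124600/110 = 34.719875.
Very large: Wₕ = 0.27501984; term = 0.27501984²·(1 − 0.11697190)·7094/1865 = 0.25404749.
Large: Wₕ = 0.26472212; term = 0.26472212²·(1 − 0.22616798)·37530/3471 = 0.58634213.
Small: Wₕ = 0.28423086; term = 0.28423086²·(1 − 0.21634907)·207500/3565 = 3.6848828.
Sum = 39.245147.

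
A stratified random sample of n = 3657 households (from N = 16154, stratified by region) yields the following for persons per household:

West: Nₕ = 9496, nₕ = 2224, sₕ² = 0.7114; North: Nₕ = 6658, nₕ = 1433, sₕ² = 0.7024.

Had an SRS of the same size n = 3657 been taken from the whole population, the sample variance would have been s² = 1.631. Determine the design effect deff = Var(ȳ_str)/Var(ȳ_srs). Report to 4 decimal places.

0.4347

Var(ȳ_str) = Σ Wₕ²(1−fₕ)sₕ²/nₕ with Wₕ = Nₕ/16154:
  West: (9496/16154)²·(1−2224/9496)·0.7114/2224 = 8.4647375 × 10^-5
  North: (6658/16154)²·(1−1433/6658)·0.7024/1433 = 6.534438 × 10^-5
  → Var(ȳ_str) = 1.4999176 × 10^-4.
Var(ȳ_srs) = (1 − 3657/16154)·1.631/3657 = 3.4502828 × 10^-4.
deff = (1.4999176 × 10^-4) / (3.4502828 × 10^-4) = 0.4347.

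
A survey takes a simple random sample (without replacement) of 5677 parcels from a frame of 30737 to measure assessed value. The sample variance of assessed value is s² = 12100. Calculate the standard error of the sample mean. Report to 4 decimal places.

1.3182

Under SRS without replacement, Var(ȳ) = (1 − f)·s²/n with f = n/N = 5677/30737 = 0.18469597.
Var(ȳ) = (1 − 0.18469597)·12100/5677 = 0.81530403·2.1314074 = 1.7377451.
SE(ȳ) = √(1.7377451) = 1.3182.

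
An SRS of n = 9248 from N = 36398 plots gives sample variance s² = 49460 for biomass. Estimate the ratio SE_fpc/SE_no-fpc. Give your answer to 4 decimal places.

f = n/N = 9248/36398 = 0.25407989.
SE_no-fpc = √(s²/n) = 2.312614; SE_fpc = √((1−f)s²/n) = 1.9973276.
Ratio = √(1−f) = 0.86366666.

0.8637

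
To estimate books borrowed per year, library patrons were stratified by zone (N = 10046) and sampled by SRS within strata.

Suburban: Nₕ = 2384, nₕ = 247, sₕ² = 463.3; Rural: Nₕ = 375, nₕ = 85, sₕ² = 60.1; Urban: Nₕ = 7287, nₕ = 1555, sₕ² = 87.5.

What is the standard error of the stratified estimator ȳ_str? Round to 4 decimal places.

Var(ȳ_str) = Σₕ Wₕ²(1 − fₕ)sₕ²/nₕ with Wₕ = Nₕ/N, N = 10046.
Suburban: Wₕ = 0.23730838; term = 0.23730838²·(1 − 0.10360738)·463.3/247 = 0.094686873.
Rural: Wₕ = 0.03732829; term = 0.03732829²·(1 − 0.22666667)·60.1/85 = 7.6190086 × 10^-4.
Urban: Wₕ = 0.72536333; term = 0.72536333²·(1 − 0.21339371)·87.5/1555 = 0.023288755.
Sum = 0.11873753.
SE = √(0.11873753) = 0.3446.

0.3446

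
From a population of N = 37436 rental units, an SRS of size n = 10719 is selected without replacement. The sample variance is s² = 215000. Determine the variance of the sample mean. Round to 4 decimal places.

14.3147

Under SRS without replacement, Var(ȳ) = (1 − f)·s²/n with f = n/N = 10719/37436 = 0.28632867.
Var(ȳ) = (1 − 0.28632867)·215000/10719 = 0.71367133·20.057841 = 14.314706.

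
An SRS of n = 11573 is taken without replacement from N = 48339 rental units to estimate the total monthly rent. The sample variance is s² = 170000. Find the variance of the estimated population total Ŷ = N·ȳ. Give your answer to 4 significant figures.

Var(Ŷ) = N²·Var(ȳ) = N²·(1 − n/N)·s²/n.
f = 11573/48339 = 0.23941331; Var(ȳ) = 0.76058669·170000/11573 = 11.172534.
Var(Ŷ) = 48339² · 11.172534 = 2.6106401 × 10^10.

2.611 × 10^10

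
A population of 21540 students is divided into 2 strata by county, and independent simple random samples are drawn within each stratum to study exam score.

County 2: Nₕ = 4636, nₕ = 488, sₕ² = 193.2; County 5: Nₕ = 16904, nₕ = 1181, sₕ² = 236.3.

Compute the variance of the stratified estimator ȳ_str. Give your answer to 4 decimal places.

0.1310

Var(ȳ_str) = Σₕ Wₕ²(1 − fₕ)sₕ²/nₕ with Wₕ = Nₕ/N, N = 21540.
County 2: Wₕ = 0.21522748; term = 0.21522748²·(1 − 0.10526316)·193.2/488 = 0.016408847.
County 5: Wₕ = 0.78477252; term = 0.78477252²·(1 − 0.06986512)·236.3/1181 = 0.11461655.
Sum = 0.1310254.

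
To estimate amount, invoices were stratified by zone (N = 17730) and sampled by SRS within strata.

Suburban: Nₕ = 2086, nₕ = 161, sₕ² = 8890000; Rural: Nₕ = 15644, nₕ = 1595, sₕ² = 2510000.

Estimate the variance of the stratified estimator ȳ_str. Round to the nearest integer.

1806

Var(ȳ_str) = Σₕ Wₕ²(1 − fₕ)sₕ²/nₕ with Wₕ = Nₕ/N, N = 17730.
Suburban: Wₕ = 0.11765369; term = 0.11765369²·(1 − 0.07718121)·8890000/161 = 705.34802.
Rural: Wₕ = 0.88234631; term = 0.88234631²·(1 − 0.10195602)·2510000/1595 = 1100.2434.
Sum = 1805.5914.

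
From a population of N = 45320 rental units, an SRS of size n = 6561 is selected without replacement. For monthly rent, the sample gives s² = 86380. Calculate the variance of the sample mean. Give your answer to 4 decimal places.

11.2597

Under SRS without replacement, Var(ȳ) = (1 − f)·s²/n with f = n/N = 6561/45320 = 0.14477052.
Var(ȳ) = (1 − 0.14477052)·86380/6561 = 0.85522948·13.165676 = 11.259674.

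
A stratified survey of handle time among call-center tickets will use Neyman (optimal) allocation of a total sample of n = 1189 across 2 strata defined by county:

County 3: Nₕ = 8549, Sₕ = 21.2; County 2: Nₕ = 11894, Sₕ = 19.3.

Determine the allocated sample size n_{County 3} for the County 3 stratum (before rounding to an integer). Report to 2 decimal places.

524.58

Neyman allocation: nₕ = n·NₕSₕ / Σⱼ NⱼSⱼ.
Σ NⱼSⱼ = 8549·21.2 + 11894·19.3 = 410793.
n_{County 3} = 1189·8549·21.2 / 410793 = 524.58.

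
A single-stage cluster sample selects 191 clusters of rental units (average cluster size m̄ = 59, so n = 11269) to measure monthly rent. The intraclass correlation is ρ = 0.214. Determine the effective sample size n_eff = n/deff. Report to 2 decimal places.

840.22

deff = 1 + (59 − 1)·0.214 = 1 + 12.412 = 13.412.
n_eff = 11269 / 13.412 = 840.22.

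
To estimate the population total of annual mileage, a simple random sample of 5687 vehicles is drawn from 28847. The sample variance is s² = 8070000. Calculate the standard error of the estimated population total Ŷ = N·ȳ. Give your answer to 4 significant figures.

973700

Var(Ŷ) = N²·Var(ȳ) = N²·(1 − n/N)·s²/n.
f = 5687/28847 = 0.19714355; Var(ȳ) = 0.80285645·8070000/5687 = 1139.2741.
Var(Ŷ) = 28847² · 1139.2741 = 9.4804627 × 10^11.
SE(Ŷ) = √(9.4804627 × 10^11) = 973700.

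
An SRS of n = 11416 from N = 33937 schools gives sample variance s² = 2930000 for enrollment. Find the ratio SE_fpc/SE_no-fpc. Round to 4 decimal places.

f = n/N = 11416/33937 = 0.33638801.
SE_no-fpc = √(s²/n) = 16.020528; SE_fpc = √((1−f)s²/n) = 13.050704.
Ratio = √(1−f) = 0.81462383.

0.8146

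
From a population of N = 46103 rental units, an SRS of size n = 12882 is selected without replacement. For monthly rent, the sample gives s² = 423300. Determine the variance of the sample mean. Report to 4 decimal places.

Under SRS without replacement, Var(ȳ) = (1 − f)·s²/n with f = n/N = 12882/46103 = 0.27941783.
Var(ȳ) = (1 − 0.27941783)·423300/12882 = 0.72058217·32.859804 = 23.678189.

23.6782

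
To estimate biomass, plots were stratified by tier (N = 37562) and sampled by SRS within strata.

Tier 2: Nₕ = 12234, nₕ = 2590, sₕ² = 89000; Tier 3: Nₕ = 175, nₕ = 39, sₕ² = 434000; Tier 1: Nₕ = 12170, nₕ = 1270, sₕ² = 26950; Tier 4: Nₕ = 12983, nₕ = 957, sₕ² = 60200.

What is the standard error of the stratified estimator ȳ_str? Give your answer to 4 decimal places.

Var(ȳ_str) = Σₕ Wₕ²(1 − fₕ)sₕ²/nₕ with Wₕ = Nₕ/N, N = 37562.
Tier 2: Wₕ = 0.32570151; term = 0.32570151²·(1 − 0.21170508)·89000/2590 = 2.8735483.
Tier 3: Wₕ = 0.00465896; term = 0.00465896²·(1 − 0.22285714)·434000/39 = 0.18771746.
Tier 1: Wₕ = 0.32399766; term = 0.32399766²·(1 − 0.10435497)·26950/1270 = 1.9951461.
Tier 4: Wₕ = 0.34564187; term = 0.34564187²·(1 − 0.07371178)·60200/957 = 6.9611885.
Sum = 12.0176.
SE = √(12.0176) = 3.4666.

3.4666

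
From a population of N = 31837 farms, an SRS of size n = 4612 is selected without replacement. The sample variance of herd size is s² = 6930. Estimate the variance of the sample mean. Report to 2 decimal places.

Under SRS without replacement, Var(ȳ) = (1 − f)·s²/n with f = n/N = 4612/31837 = 0.14486290.
Var(ȳ) = (1 − 0.14486290)·6930/4612 = 0.85513710·1.5026019 = 1.2849306.

1.28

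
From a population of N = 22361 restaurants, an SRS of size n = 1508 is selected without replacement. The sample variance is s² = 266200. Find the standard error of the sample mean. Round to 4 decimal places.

12.8305

Under SRS without replacement, Var(ȳ) = (1 − f)·s²/n with f = n/N = 1508/22361 = 0.06743884.
Var(ȳ) = (1 − 0.06743884)·266200/1508 = 0.93256116·176.5252 = 164.62054.
SE(ȳ) = √(164.62054) = 12.8305.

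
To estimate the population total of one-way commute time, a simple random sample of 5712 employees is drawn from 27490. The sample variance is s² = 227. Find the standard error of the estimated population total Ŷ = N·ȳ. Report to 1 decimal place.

Var(Ŷ) = N²·Var(ȳ) = N²·(1 − n/N)·s²/n.
f = 5712/27490 = 0.20778465; Var(ȳ) = 0.79221535·227/5712 = 0.031483348.
Var(Ŷ) = 27490² · 0.031483348 = 2.3791969 × 10^7.
SE(Ŷ) = √(2.3791969 × 10^7) = 4877.7.

4877.7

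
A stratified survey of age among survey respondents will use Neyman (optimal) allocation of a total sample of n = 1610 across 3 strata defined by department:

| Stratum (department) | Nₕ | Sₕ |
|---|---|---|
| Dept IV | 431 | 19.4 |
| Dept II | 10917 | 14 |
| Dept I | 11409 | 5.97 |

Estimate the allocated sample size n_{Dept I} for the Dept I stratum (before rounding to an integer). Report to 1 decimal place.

Neyman allocation: nₕ = n·NₕSₕ / Σⱼ NⱼSⱼ.
Σ NⱼSⱼ = 431·19.4 + 10917·14 + 11409·5.97 = 229311.13.
n_{Dept I} = 1610·11409·5.97 / 229311.13 = 478.2.

478.2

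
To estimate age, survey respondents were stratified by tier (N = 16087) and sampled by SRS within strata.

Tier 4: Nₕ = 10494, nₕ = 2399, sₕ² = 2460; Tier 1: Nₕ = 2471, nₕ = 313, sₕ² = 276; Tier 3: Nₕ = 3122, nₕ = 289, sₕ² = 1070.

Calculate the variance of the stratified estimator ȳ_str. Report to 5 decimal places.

Var(ȳ_str) = Σₕ Wₕ²(1 − fₕ)sₕ²/nₕ with Wₕ = Nₕ/N, N = 16087.
Tier 4: Wₕ = 0.65232797; term = 0.65232797²·(1 − 0.22860682)·2460/2399 = 0.33659887.
Tier 1: Wₕ = 0.15360229; term = 0.15360229²·(1 − 0.12666936)·276/313 = 0.018169326.
Tier 3: Wₕ = 0.19406975; term = 0.19406975²·(1 − 0.09256887)·1070/289 = 0.12653634.
Sum = 0.48130454.

0.48130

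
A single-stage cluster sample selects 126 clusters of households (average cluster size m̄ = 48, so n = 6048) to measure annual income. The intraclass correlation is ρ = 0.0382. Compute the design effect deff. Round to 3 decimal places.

2.795

deff = 1 + (48 − 1)·0.0382 = 1 + 1.7954 = 2.7954.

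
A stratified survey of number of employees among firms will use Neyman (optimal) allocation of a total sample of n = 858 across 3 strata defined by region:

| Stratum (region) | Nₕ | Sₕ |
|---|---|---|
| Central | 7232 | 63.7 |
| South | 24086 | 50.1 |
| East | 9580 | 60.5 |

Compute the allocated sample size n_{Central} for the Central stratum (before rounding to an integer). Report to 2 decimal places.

Neyman allocation: nₕ = n·NₕSₕ / Σⱼ NⱼSⱼ.
Σ NⱼSⱼ = 7232·63.7 + 24086·50.1 + 9580·60.5 = 2.246977 × 10^6.
n_{Central} = 858·7232·63.7 / (2.246977 × 10^6) = 175.91.

175.91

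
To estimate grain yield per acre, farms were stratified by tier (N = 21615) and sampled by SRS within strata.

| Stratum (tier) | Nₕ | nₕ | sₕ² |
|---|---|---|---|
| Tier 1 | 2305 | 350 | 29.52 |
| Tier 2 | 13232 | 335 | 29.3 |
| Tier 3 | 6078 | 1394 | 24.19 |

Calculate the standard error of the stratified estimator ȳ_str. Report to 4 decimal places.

Var(ȳ_str) = Σₕ Wₕ²(1 − fₕ)sₕ²/nₕ with Wₕ = Nₕ/N, N = 21615.
Tier 1: Wₕ = 0.10663891; term = 0.10663891²·(1 − 0.15184382)·29.52/350 = 8.1349618 × 10^-4.
Tier 2: Wₕ = 0.61216748; term = 0.61216748²·(1 − 0.02531741)·29.3/335 = 0.031946738.
Tier 3: Wₕ = 0.28119362; term = 0.28119362²·(1 − 0.22935176)·24.19/1394 = 0.0010574022.
Sum = 0.033817636.
SE = √(0.033817636) = 0.1839.

0.1839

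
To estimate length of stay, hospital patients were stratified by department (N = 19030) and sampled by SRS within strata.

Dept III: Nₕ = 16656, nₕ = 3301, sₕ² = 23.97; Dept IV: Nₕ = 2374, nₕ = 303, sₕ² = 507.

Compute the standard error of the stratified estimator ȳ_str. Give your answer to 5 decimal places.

0.16485

Var(ȳ_str) = Σₕ Wₕ²(1 − fₕ)sₕ²/nₕ with Wₕ = Nₕ/N, N = 19030.
Dept III: Wₕ = 0.87524961; term = 0.87524961²·(1 − 0.19818684)·23.97/3301 = 0.0044602534.
Dept IV: Wₕ = 0.12475039; term = 0.12475039²·(1 − 0.12763269)·507/303 = 0.022716874.
Sum = 0.027177127.
SE = √(0.027177127) = 0.16485.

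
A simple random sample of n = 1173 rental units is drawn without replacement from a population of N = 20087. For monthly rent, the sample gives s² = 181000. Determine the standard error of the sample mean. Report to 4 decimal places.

Under SRS without replacement, Var(ȳ) = (1 − f)·s²/n with f = n/N = 1173/20087 = 0.05839598.
Var(ȳ) = (1 − 0.05839598)·181000/1173 = 0.94160402·154.3052 = 145.2944.
SE(ȳ) = √(145.2944) = 12.0538.

12.0538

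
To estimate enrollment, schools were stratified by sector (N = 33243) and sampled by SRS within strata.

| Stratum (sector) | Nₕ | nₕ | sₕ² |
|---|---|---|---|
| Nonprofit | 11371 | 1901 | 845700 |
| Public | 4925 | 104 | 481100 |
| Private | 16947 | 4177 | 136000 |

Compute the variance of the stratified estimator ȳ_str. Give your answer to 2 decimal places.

149.12

Var(ȳ_str) = Σₕ Wₕ²(1 − fₕ)sₕ²/nₕ with Wₕ = Nₕ/N, N = 33243.
Nonprofit: Wₕ = 0.34205697; term = 0.34205697²·(1 − 0.16717967)·845700/1901 = 43.349334.
Public: Wₕ = 0.14815149; term = 0.14815149²·(1 − 0.02111675)·481100/104 = 99.39052.
Private: Wₕ = 0.50979154; term = 0.50979154²·(1 − 0.24647430)·136000/4177 = 6.3761385.
Sum = 149.11599.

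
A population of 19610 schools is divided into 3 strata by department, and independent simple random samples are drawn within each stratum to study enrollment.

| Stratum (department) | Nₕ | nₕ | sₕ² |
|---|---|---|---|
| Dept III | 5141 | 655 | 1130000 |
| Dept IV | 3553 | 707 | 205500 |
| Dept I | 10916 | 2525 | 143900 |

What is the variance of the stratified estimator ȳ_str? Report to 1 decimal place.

124.7

Var(ȳ_str) = Σₕ Wₕ²(1 − fₕ)sₕ²/nₕ with Wₕ = Nₕ/N, N = 19610.
Dept III: Wₕ = 0.26216216; term = 0.26216216²·(1 − 0.12740712)·1130000/655 = 103.4639.
Dept IV: Wₕ = 0.18118307; term = 0.18118307²·(1 − 0.19898677)·205500/707 = 7.643061.
Dept I: Wₕ = 0.55665477; term = 0.55665477²·(1 − 0.23131184)·143900/2525 = 13.574426.
Sum = 124.68139.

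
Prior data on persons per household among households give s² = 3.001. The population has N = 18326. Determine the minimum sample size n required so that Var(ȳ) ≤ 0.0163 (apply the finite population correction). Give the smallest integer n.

183

Without fpc, n₀ = s²/D = 3.001/0.0163 = 184.1104.
With fpc, (1 − n/N)·s²/n ≤ D requires n ≥ n₀/(1 + n₀/N) = 184.1104/(1 + 184.1104/18326) = 182.2792.
Rounding up, n = 183.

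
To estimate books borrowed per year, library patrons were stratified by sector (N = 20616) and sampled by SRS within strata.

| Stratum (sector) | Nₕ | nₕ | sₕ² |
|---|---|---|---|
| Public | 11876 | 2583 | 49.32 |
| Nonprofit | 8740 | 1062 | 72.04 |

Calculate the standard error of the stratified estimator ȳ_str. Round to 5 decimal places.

Var(ȳ_str) = Σₕ Wₕ²(1 − fₕ)sₕ²/nₕ with Wₕ = Nₕ/N, N = 20616.
Public: Wₕ = 0.57605743; term = 0.57605743²·(1 − 0.21749747)·49.32/2583 = 0.0049581079.
Nonprofit: Wₕ = 0.42394257; term = 0.42394257²·(1 − 0.12151030)·72.04/1062 = 0.010710258.
Sum = 0.015668366.
SE = √(0.015668366) = 0.12517.

0.12517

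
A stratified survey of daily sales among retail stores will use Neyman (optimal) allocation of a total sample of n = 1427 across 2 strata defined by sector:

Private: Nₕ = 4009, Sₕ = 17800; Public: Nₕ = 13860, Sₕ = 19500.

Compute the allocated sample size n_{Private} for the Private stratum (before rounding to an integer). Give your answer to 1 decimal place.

Neyman allocation: nₕ = n·NₕSₕ / Σⱼ NⱼSⱼ.
Σ NⱼSⱼ = 4009·17800 + 13860·19500 = 3.416302 × 10^8.
n_{Private} = 1427·4009·17800 / (3.416302 × 10^8) = 298.1.

298.1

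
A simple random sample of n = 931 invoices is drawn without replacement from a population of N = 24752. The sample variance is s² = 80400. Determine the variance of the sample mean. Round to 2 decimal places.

Under SRS without replacement, Var(ȳ) = (1 − f)·s²/n with f = n/N = 931/24752 = 0.03761312.
Var(ȳ) = (1 − 0.03761312)·80400/931 = 0.96238688·86.358754 = 83.110532.

83.11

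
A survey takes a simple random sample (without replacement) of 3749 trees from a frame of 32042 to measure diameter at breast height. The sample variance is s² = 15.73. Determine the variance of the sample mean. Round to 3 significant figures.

Under SRS without replacement, Var(ȳ) = (1 − f)·s²/n with f = n/N = 3749/32042 = 0.11700268.
Var(ȳ) = (1 − 0.11700268)·15.73/3749 = 0.88299732·0.0041957855 = 0.0037048674.

0.00370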